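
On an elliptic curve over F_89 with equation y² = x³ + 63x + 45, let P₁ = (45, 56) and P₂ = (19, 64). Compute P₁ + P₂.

(45, 56) + (19, 64). λ = (64 - 56)/(19 - 45) ≡ 8/63 mod 89. 63⁻¹ ≡ 65 (mod 89), so λ ≡ 75.
  x = λ² - 45 - 19 = 5625 - 64 ≡ 43; y = λ·(45 - 43) - 56 ≡ 5. → (43, 5)

(43, 5)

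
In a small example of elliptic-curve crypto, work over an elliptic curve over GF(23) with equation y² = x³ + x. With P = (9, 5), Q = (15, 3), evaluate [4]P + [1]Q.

First 4P:
Repeated addition: build up to 4P.
2P: tangent at (9, 5): λ = (3·9² + 1)/(2·5) ≡ 14/10. 10⁻¹ ≡ 7 (mod 23), so λ ≡ 14·7 ≡ 6.
  x = λ² - 9 - 9 = 36 - 18 ≡ 18; y = λ·(9 - 18) - 5 ≡ 10. → (18, 10)
3P: (18, 10) + (9, 5). λ = (5 - 10)/(9 - 18) ≡ 18/14 mod 23. 14⁻¹ ≡ 5 (mod 23) since 14·5 = 70 ≡ 1, so λ ≡ 21.
  x = λ² - 18 - 9 = 441 - 27 ≡ 0; y = λ·(18 - 0) - 10 ≡ 0. → (0, 0)
4P: (0, 0) + (9, 5). λ = (5 - 0)/(9 - 0) ≡ 5/9 mod 23. 9⁻¹ ≡ 18 (mod 23) since 9·18 = 162 ≡ 1, so λ ≡ 21.
  x = λ² - 0 - 9 = 441 - 9 ≡ 18; y = λ·(0 - 18) - 0 ≡ 13. → (18, 13)
4P = (18, 13).
Finally 4P + Q:
(18, 13) + (15, 3). λ = (3 - 13)/(15 - 18) ≡ 13/20 mod 23. 20⁻¹ ≡ 15 (mod 23), so λ ≡ 11.
  x = λ² - 18 - 15 = 121 - 33 ≡ 19; y = λ·(18 - 19) - 13 ≡ 22. → (19, 22)

(19, 22)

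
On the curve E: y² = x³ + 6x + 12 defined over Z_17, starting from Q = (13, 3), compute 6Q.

Double-and-add on 6 = (110)₂. Start with Q = (13, 3) for the leading 1-bit.
double: tangent at (13, 3): λ = (3·13² + 6)/(2·3) ≡ 3/6. 6⁻¹ ≡ 3 (mod 17), so λ ≡ 3·3 ≡ 9.
  x = λ² - 13 - 13 = 81 - 26 ≡ 4; y = λ·(13 - 4) - 3 ≡ 10. → (4, 10)
add Q: (4, 10) + (13, 3). λ = (3 - 10)/(13 - 4) ≡ 10/9 mod 17. 9⁻¹ ≡ 2 (mod 17), so λ ≡ 3.
  x = λ² - 4 - 13 = 9 - 17 ≡ 9; y = λ·(4 - 9) - 10 ≡ 9. → (9, 9)
double: tangent at (9, 9): λ = (3·9² + 6)/(2·9) ≡ 11/1. 1⁻¹ ≡ 1 (mod 17), so λ ≡ 11·1 ≡ 11.
  x = λ² - 9 - 9 = 121 - 18 ≡ 1; y = λ·(9 - 1) - 9 ≡ 11. → (1, 11)

(1, 11)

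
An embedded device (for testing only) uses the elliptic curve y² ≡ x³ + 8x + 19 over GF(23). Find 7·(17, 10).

Write G = (17, 10).
Double-and-add on 7 = (111)₂. Start with G = (17, 10) for the leading 1-bit.
double: tangent at (17, 10): λ = (3·17² + 8)/(2·10) ≡ 1/20. 20⁻¹ ≡ 15 (mod 23), so λ ≡ 1·15 ≡ 15.
  x = λ² - 17 - 17 = 225 - 34 ≡ 7; y = λ·(17 - 7) - 10 ≡ 2. → (7, 2)
add G: (7, 2) + (17, 10). λ = (10 - 2)/(17 - 7) ≡ 8/10 mod 23. 10⁻¹ ≡ 7 (mod 23), so λ ≡ 10.
  x = λ² - 7 - 17 = 100 - 24 ≡ 7; y = λ·(7 - 7) - 2 ≡ 21. → (7, 21)
double: tangent at (7, 21): λ = (3·7² + 8)/(2·21) ≡ 17/19. 19⁻¹ ≡ 17 (mod 23), so λ ≡ 17·17 ≡ 13.
  x = λ² - 7 - 7 = 169 - 14 ≡ 17; y = λ·(7 - 17) - 21 ≡ 10. → (17, 10)
add G: tangent at (17, 10): λ = (3·17² + 8)/(2·10) ≡ 1/20. 20⁻¹ ≡ 15 (mod 23) since 20·15 = 300 ≡ 1, so λ ≡ 1·15 ≡ 15.
  x = λ² - 17 - 17 = 225 - 34 ≡ 7; y = λ·(17 - 7) - 10 ≡ 2. → (7, 2)

(7, 2)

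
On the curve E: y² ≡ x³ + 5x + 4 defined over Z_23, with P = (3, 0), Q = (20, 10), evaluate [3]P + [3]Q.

First 3P:
Repeated addition: build up to 3P.
2P: (3, 0) + (3, 0): same x and y₁ ≡ -y₂, so the sum is the point at infinity.
3P: the point at infinity + (3, 0) = (3, 0) (identity).
3P = (3, 0).
Next 3Q:
Repeated addition: build up to 3Q.
2Q: tangent at (20, 10): λ = (3·20² + 5)/(2·10) ≡ 9/20. 20⁻¹ ≡ 15 (mod 23), so λ ≡ 9·15 ≡ 20.
  x = λ² - 20 - 20 = 400 - 40 ≡ 15; y = λ·(20 - 15) - 10 ≡ 21. → (15, 21)
3Q: (15, 21) + (20, 10). λ = (10 - 21)/(20 - 15) ≡ 12/5 mod 23. 5⁻¹ ≡ 14 (mod 23), so λ ≡ 7.
  x = λ² - 15 - 20 = 49 - 35 ≡ 14; y = λ·(15 - 14) - 21 ≡ 9. → (14, 9)
3Q = (14, 9).
Finally 3P + 3Q:
(3, 0) + (14, 9). λ = (9 - 0)/(14 - 3) ≡ 9/11 mod 23. 11⁻¹ ≡ 21 (mod 23) since 11·21 = 231 ≡ 1, so λ ≡ 5.
  x = λ² - 3 - 14 = 25 - 17 ≡ 8; y = λ·(3 - 8) - 0 ≡ 21. → (8, 21)

(8, 21)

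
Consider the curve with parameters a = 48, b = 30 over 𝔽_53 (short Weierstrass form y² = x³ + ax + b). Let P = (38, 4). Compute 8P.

(36, 48)

Repeated addition: build up to 8P.
2P: tangent at (38, 4): λ = (3·38² + 48)/(2·4) ≡ 34/8. 8⁻¹ ≡ 20 (mod 53) since 8·20 = 160 ≡ 1, so λ ≡ 34·20 ≡ 44.
  x = λ² - 38 - 38 = 1936 - 76 ≡ 5; y = λ·(38 - 5) - 4 ≡ 17. → (5, 17)
3P: (5, 17) + (38, 4). λ = (4 - 17)/(38 - 5) ≡ 40/33 mod 53. 33⁻¹ ≡ 45 (mod 53), so λ ≡ 51.
  x = λ² - 5 - 38 = 2601 - 43 ≡ 14; y = λ·(5 - 14) - 17 ≡ 1. → (14, 1)
4P: (14, 1) + (38, 4). λ = (4 - 1)/(38 - 14) ≡ 3/24 mod 53. 24⁻¹ ≡ 42 (mod 53) since 24·42 = 1008 ≡ 1, so λ ≡ 20.
  x = λ² - 14 - 38 = 400 - 52 ≡ 30; y = λ·(14 - 30) - 1 ≡ 50. → (30, 50)
5P: (30, 50) + (38, 4). λ = (4 - 50)/(38 - 30) ≡ 7/8 mod 53. 8⁻¹ ≡ 20 (mod 53) since 8·20 = 160 ≡ 1, so λ ≡ 34.
  x = λ² - 30 - 38 = 1156 - 68 ≡ 28; y = λ·(30 - 28) - 50 ≡ 18. → (28, 18)
6P: (28, 18) + (38, 4). λ = (4 - 18)/(38 - 28) ≡ 39/10 mod 53. 10⁻¹ ≡ 16 (mod 53), so λ ≡ 41.
  x = λ² - 28 - 38 = 1681 - 66 ≡ 25; y = λ·(28 - 25) - 18 ≡ 52. → (25, 52)
7P: (25, 52) + (38, 4). λ = (4 - 52)/(38 - 25) ≡ 5/13 mod 53. 13⁻¹ ≡ 49 (mod 53), so λ ≡ 33.
  x = λ² - 25 - 38 = 1089 - 63 ≡ 19; y = λ·(25 - 19) - 52 ≡ 40. → (19, 40)
8P: (19, 40) + (38, 4). λ = (4 - 40)/(38 - 19) ≡ 17/19 mod 53. 19⁻¹ ≡ 14 (mod 53) since 19·14 = 266 ≡ 1, so λ ≡ 26.
  x = λ² - 19 - 38 = 676 - 57 ≡ 36; y = λ·(19 - 36) - 40 ≡ 48. → (36, 48)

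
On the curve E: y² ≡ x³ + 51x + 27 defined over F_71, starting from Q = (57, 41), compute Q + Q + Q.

(46, 66)

Repeated addition: build up to 3Q.
2Q: tangent at (57, 41): λ = (3·57² + 51)/(2·41) ≡ 0/11. 11⁻¹ ≡ 13 (mod 71) since 11·13 = 143 ≡ 1, so λ ≡ 0·13 ≡ 0.
  x = λ² - 57 - 57 = 0 - 114 ≡ 28; y = λ·(57 - 28) - 41 ≡ 30. → (28, 30)
3Q: (28, 30) + (57, 41). λ = (41 - 30)/(57 - 28) ≡ 11/29 mod 71. 29⁻¹ ≡ 49 (mod 71), so λ ≡ 42.
  x = λ² - 28 - 57 = 1764 - 85 ≡ 46; y = λ·(28 - 46) - 30 ≡ 66. → (46, 66)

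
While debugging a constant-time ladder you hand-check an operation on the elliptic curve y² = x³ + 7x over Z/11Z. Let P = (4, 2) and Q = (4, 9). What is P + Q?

O

The two points share x = 4 and their y-coordinates satisfy 2 + 9 ≡ 0 (mod 11), so they are inverses. Their sum is O.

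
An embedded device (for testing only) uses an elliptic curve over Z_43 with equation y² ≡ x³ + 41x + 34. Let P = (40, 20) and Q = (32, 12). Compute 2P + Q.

(9, 33)

First 2P:
Repeated addition: build up to 2P.
2P: tangent at (40, 20): λ = (3·40² + 41)/(2·20) ≡ 25/40. 40⁻¹ ≡ 14 (mod 43) since 40·14 = 560 ≡ 1, so λ ≡ 25·14 ≡ 6.
  x = λ² - 40 - 40 = 36 - 80 ≡ 42; y = λ·(40 - 42) - 20 ≡ 11. → (42, 11)
2P = (42, 11).
Finally 2P + Q:
(42, 11) + (32, 12). λ = (12 - 11)/(32 - 42) ≡ 1/33 mod 43. 33⁻¹ ≡ 30 (mod 43) since 33·30 = 990 ≡ 1, so λ ≡ 30.
  x = λ² - 42 - 32 = 900 - 74 ≡ 9; y = λ·(42 - 9) - 11 ≡ 33. → (9, 33)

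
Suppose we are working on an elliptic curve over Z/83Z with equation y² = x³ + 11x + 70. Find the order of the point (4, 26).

2P: tangent at (4, 26): λ = (3·4² + 11)/(2·26) ≡ 59/52. 52⁻¹ ≡ 8 (mod 83) since 52·8 = 416 ≡ 1, so λ ≡ 59·8 ≡ 57.
  x = λ² - 4 - 4 = 3249 - 8 ≡ 4; y = λ·(4 - 4) - 26 ≡ 57. → (4, 57)
3P: (4, 57) + (4, 26): same x and y₁ ≡ -y₂, so the sum is O.
3P = O, so the order is 3.

3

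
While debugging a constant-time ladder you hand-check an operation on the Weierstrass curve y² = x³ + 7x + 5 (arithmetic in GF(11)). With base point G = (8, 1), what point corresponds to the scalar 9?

(8, 1)

Repeated addition: build up to 9G.
2G: tangent at (8, 1): λ = (3·8² + 7)/(2·1) ≡ 1/2. 2⁻¹ ≡ 6 (mod 11), so λ ≡ 1·6 ≡ 6.
  x = λ² - 8 - 8 = 36 - 16 ≡ 9; y = λ·(8 - 9) - 1 ≡ 4. → (9, 4)
3G: (9, 4) + (8, 1). λ = (1 - 4)/(8 - 9) ≡ 8/10 mod 11. 10⁻¹ ≡ 10 (mod 11), so λ ≡ 3.
  x = λ² - 9 - 8 = 9 - 17 ≡ 3; y = λ·(9 - 3) - 4 ≡ 3. → (3, 3)
4G: (3, 3) + (8, 1). λ = (1 - 3)/(8 - 3) ≡ 9/5 mod 11. 5⁻¹ ≡ 9 (mod 11), so λ ≡ 4.
  x = λ² - 3 - 8 = 16 - 11 ≡ 5; y = λ·(3 - 5) - 3 ≡ 0. → (5, 0)
5G: (5, 0) + (8, 1). λ = (1 - 0)/(8 - 5) ≡ 1/3 mod 11. 3⁻¹ ≡ 4 (mod 11), so λ ≡ 4.
  x = λ² - 5 - 8 = 16 - 13 ≡ 3; y = λ·(5 - 3) - 0 ≡ 8. → (3, 8)
6G: (3, 8) + (8, 1). λ = (1 - 8)/(8 - 3) ≡ 4/5 mod 11. 5⁻¹ ≡ 9 (mod 11), so λ ≡ 3.
  x = λ² - 3 - 8 = 9 - 11 ≡ 9; y = λ·(3 - 9) - 8 ≡ 7. → (9, 7)
7G: (9, 7) + (8, 1). λ = (1 - 7)/(8 - 9) ≡ 5/10 mod 11. 10⁻¹ ≡ 10 (mod 11), so λ ≡ 6.
  x = λ² - 9 - 8 = 36 - 17 ≡ 8; y = λ·(9 - 8) - 7 ≡ 10. → (8, 10)
8G: (8, 10) + (8, 1): same x and y₁ ≡ -y₂, so the sum is 𝒪.
9G: 𝒪 + (8, 1) = (8, 1) (identity).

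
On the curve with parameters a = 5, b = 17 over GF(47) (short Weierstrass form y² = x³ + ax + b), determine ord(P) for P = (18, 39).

2P: tangent at (18, 39): λ = (3·18² + 5)/(2·39) ≡ 37/31. 31⁻¹ ≡ 44 (mod 47) since 31·44 = 1364 ≡ 1, so λ ≡ 37·44 ≡ 30.
  x = λ² - 18 - 18 = 900 - 36 ≡ 18; y = λ·(18 - 18) - 39 ≡ 8. → (18, 8)
3P: (18, 8) + (18, 39): same x and y₁ ≡ -y₂, so the sum is the point at infinity.
3P = the point at infinity, so the order is 3.

3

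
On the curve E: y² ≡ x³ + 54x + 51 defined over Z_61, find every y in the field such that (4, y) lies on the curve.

x³ + 54x + 51 = 331 ≡ 26 (mod 61).
26 is a non-residue mod 61; no y exists.

none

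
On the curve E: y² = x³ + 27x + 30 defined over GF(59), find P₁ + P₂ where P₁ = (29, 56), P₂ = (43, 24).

(29, 56) + (43, 24). λ = (24 - 56)/(43 - 29) ≡ 27/14 mod 59. 14⁻¹ ≡ 38 (mod 59), so λ ≡ 23.
  x = λ² - 29 - 43 = 529 - 72 ≡ 44; y = λ·(29 - 44) - 56 ≡ 12. → (44, 12)

(44, 12)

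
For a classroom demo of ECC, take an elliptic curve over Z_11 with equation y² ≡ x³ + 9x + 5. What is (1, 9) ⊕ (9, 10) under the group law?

(1, 9) + (9, 10). λ = (10 - 9)/(9 - 1) ≡ 1/8 mod 11. 8⁻¹ ≡ 7 (mod 11), so λ ≡ 7.
  x = λ² - 1 - 9 = 49 - 10 ≡ 6; y = λ·(1 - 6) - 9 ≡ 0. → (6, 0)

(6, 0)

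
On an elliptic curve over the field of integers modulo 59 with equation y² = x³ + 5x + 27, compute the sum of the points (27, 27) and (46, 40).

(27, 27) + (46, 40). λ = (40 - 27)/(46 - 27) ≡ 13/19 mod 59. 19⁻¹ ≡ 28 (mod 59), so λ ≡ 10.
  x = λ² - 27 - 46 = 100 - 73 ≡ 27; y = λ·(27 - 27) - 27 ≡ 32. → (27, 32)

(27, 32)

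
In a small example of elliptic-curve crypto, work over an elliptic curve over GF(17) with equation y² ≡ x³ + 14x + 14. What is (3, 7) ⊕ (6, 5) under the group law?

(16, 13)

(3, 7) + (6, 5). λ = (5 - 7)/(6 - 3) ≡ 15/3 mod 17. 3⁻¹ ≡ 6 (mod 17) since 3·6 = 18 ≡ 1, so λ ≡ 5.
  x = λ² - 3 - 6 = 25 - 9 ≡ 16; y = λ·(3 - 16) - 7 ≡ 13. → (16, 13)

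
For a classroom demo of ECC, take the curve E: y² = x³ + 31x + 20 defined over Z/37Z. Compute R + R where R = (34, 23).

(32, 31)

tangent at (34, 23): λ = (3·34² + 31)/(2·23) ≡ 21/9. 9⁻¹ ≡ 33 (mod 37), so λ ≡ 21·33 ≡ 27.
  x = λ² - 34 - 34 = 729 - 68 ≡ 32; y = λ·(34 - 32) - 23 ≡ 31. → (32, 31)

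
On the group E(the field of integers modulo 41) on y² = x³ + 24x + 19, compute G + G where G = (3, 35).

(30, 8)

tangent at (3, 35): λ = (3·3² + 24)/(2·35) ≡ 10/29. 29⁻¹ ≡ 17 (mod 41) since 29·17 = 493 ≡ 1, so λ ≡ 10·17 ≡ 6.
  x = λ² - 3 - 3 = 36 - 6 ≡ 30; y = λ·(3 - 30) - 35 ≡ 8. → (30, 8)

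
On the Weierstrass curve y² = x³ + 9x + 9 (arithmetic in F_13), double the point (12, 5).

tangent at (12, 5): λ = (3·12² + 9)/(2·5) ≡ 12/10. 10⁻¹ ≡ 4 (mod 13) since 10·4 = 40 ≡ 1, so λ ≡ 12·4 ≡ 9.
  x = λ² - 12 - 12 = 81 - 24 ≡ 5; y = λ·(12 - 5) - 5 ≡ 6. → (5, 6)

(5, 6)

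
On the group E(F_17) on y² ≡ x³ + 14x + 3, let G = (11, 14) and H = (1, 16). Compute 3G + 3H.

First 3G:
Repeated addition: build up to 3G.
2G: tangent at (11, 14): λ = (3·11² + 14)/(2·14) ≡ 3/11. 11⁻¹ ≡ 14 (mod 17), so λ ≡ 3·14 ≡ 8.
  x = λ² - 11 - 11 = 64 - 22 ≡ 8; y = λ·(11 - 8) - 14 ≡ 10. → (8, 10)
3G: (8, 10) + (11, 14). λ = (14 - 10)/(11 - 8) ≡ 4/3 mod 17. 3⁻¹ ≡ 6 (mod 17), so λ ≡ 7.
  x = λ² - 8 - 11 = 49 - 19 ≡ 13; y = λ·(8 - 13) - 10 ≡ 6. → (13, 6)
3G = (13, 6).
Next 3H:
Repeated addition: build up to 3H.
2H: tangent at (1, 16): λ = (3·1² + 14)/(2·16) ≡ 0/15. 15⁻¹ ≡ 8 (mod 17) since 15·8 = 120 ≡ 1, so λ ≡ 0·8 ≡ 0.
  x = λ² - 1 - 1 = 0 - 2 ≡ 15; y = λ·(1 - 15) - 16 ≡ 1. → (15, 1)
3H: (15, 1) + (1, 16). λ = (16 - 1)/(1 - 15) ≡ 15/3 mod 17. 3⁻¹ ≡ 6 (mod 17), so λ ≡ 5.
  x = λ² - 15 - 1 = 25 - 16 ≡ 9; y = λ·(15 - 9) - 1 ≡ 12. → (9, 12)
3H = (9, 12).
Finally 3G + 3H:
(13, 6) + (9, 12). λ = (12 - 6)/(9 - 13) ≡ 6/13 mod 17. 13⁻¹ ≡ 4 (mod 17), so λ ≡ 7.
  x = λ² - 13 - 9 = 49 - 22 ≡ 10; y = λ·(13 - 10) - 6 ≡ 15. → (10, 15)

(10, 15)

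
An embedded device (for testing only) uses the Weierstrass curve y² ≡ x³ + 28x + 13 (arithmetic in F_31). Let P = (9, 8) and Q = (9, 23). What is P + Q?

O

The two points share x = 9 and their y-coordinates satisfy 8 + 23 ≡ 0 (mod 31), so they are inverses. Their sum is O.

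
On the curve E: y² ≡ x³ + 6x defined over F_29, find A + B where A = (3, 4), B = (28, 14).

(3, 4) + (28, 14). λ = (14 - 4)/(28 - 3) ≡ 10/25 mod 29. 25⁻¹ ≡ 7 (mod 29), so λ ≡ 12.
  x = λ² - 3 - 28 = 144 - 31 ≡ 26; y = λ·(3 - 26) - 4 ≡ 10. → (26, 10)

(26, 10)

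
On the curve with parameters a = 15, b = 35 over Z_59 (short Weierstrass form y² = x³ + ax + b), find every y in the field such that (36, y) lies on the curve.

x³ + 15x + 35 = 47231 ≡ 31 (mod 59).
31 is a non-residue mod 59; no y exists.

none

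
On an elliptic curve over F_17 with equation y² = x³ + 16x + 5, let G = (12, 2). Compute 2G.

tangent at (12, 2): λ = (3·12² + 16)/(2·2) ≡ 6/4. 4⁻¹ ≡ 13 (mod 17), so λ ≡ 6·13 ≡ 10.
  x = λ² - 12 - 12 = 100 - 24 ≡ 8; y = λ·(12 - 8) - 2 ≡ 4. → (8, 4)

(8, 4)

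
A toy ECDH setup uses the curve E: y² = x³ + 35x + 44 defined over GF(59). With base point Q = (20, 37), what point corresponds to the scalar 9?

Double-and-add on 9 = (1001)₂. Start with Q = (20, 37) for the leading 1-bit.
double: tangent at (20, 37): λ = (3·20² + 35)/(2·37) ≡ 55/15. 15⁻¹ ≡ 4 (mod 59), so λ ≡ 55·4 ≡ 43.
  x = λ² - 20 - 20 = 1849 - 40 ≡ 39; y = λ·(20 - 39) - 37 ≡ 31. → (39, 31)
double: tangent at (39, 31): λ = (3·39² + 35)/(2·31) ≡ 55/3. 3⁻¹ ≡ 20 (mod 59), so λ ≡ 55·20 ≡ 38.
  x = λ² - 39 - 39 = 1444 - 78 ≡ 9; y = λ·(39 - 9) - 31 ≡ 47. → (9, 47)
double: tangent at (9, 47): λ = (3·9² + 35)/(2·47) ≡ 42/35. 35⁻¹ ≡ 27 (mod 59), so λ ≡ 42·27 ≡ 13.
  x = λ² - 9 - 9 = 169 - 18 ≡ 33; y = λ·(9 - 33) - 47 ≡ 54. → (33, 54)
add Q: (33, 54) + (20, 37). λ = (37 - 54)/(20 - 33) ≡ 42/46 mod 59. 46⁻¹ ≡ 9 (mod 59) since 46·9 = 414 ≡ 1, so λ ≡ 24.
  x = λ² - 33 - 20 = 576 - 53 ≡ 51; y = λ·(33 - 51) - 54 ≡ 45. → (51, 45)

(51, 45)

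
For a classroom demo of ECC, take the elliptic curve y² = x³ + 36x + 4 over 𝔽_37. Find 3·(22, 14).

(30, 1)

Write Q = (22, 14).
Repeated addition: build up to 3Q.
2Q: tangent at (22, 14): λ = (3·22² + 36)/(2·14) ≡ 8/28. 28⁻¹ ≡ 4 (mod 37), so λ ≡ 8·4 ≡ 32.
  x = λ² - 22 - 22 = 1024 - 44 ≡ 18; y = λ·(22 - 18) - 14 ≡ 3. → (18, 3)
3Q: (18, 3) + (22, 14). λ = (14 - 3)/(22 - 18) ≡ 11/4 mod 37. 4⁻¹ ≡ 28 (mod 37) since 4·28 = 112 ≡ 1, so λ ≡ 12.
  x = λ² - 18 - 22 = 144 - 40 ≡ 30; y = λ·(18 - 30) - 3 ≡ 1. → (30, 1)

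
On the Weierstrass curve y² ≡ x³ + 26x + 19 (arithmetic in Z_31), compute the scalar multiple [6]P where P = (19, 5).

Repeated addition: build up to 6P.
2P: tangent at (19, 5): λ = (3·19² + 26)/(2·5) ≡ 24/10. 10⁻¹ ≡ 28 (mod 31) since 10·28 = 280 ≡ 1, so λ ≡ 24·28 ≡ 21.
  x = λ² - 19 - 19 = 441 - 38 ≡ 0; y = λ·(19 - 0) - 5 ≡ 22. → (0, 22)
3P: (0, 22) + (19, 5). λ = (5 - 22)/(19 - 0) ≡ 14/19 mod 31. 19⁻¹ ≡ 18 (mod 31), so λ ≡ 4.
  x = λ² - 0 - 19 = 16 - 19 ≡ 28; y = λ·(0 - 28) - 22 ≡ 21. → (28, 21)
4P: (28, 21) + (19, 5). λ = (5 - 21)/(19 - 28) ≡ 15/22 mod 31. 22⁻¹ ≡ 24 (mod 31), so λ ≡ 19.
  x = λ² - 28 - 19 = 361 - 47 ≡ 4; y = λ·(28 - 4) - 21 ≡ 1. → (4, 1)
5P: (4, 1) + (19, 5). λ = (5 - 1)/(19 - 4) ≡ 4/15 mod 31. 15⁻¹ ≡ 29 (mod 31) since 15·29 = 435 ≡ 1, so λ ≡ 23.
  x = λ² - 4 - 19 = 529 - 23 ≡ 10; y = λ·(4 - 10) - 1 ≡ 16. → (10, 16)
6P: (10, 16) + (19, 5). λ = (5 - 16)/(19 - 10) ≡ 20/9 mod 31. 9⁻¹ ≡ 7 (mod 31), so λ ≡ 16.
  x = λ² - 10 - 19 = 256 - 29 ≡ 10; y = λ·(10 - 10) - 16 ≡ 15. → (10, 15)

(10, 15)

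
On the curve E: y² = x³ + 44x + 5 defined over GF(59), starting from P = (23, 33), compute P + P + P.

(55, 1)

Repeated addition: build up to 3P.
2P: tangent at (23, 33): λ = (3·23² + 44)/(2·33) ≡ 38/7. 7⁻¹ ≡ 17 (mod 59) since 7·17 = 119 ≡ 1, so λ ≡ 38·17 ≡ 56.
  x = λ² - 23 - 23 = 3136 - 46 ≡ 22; y = λ·(23 - 22) - 33 ≡ 23. → (22, 23)
3P: (22, 23) + (23, 33). λ = (33 - 23)/(23 - 22) ≡ 10/1 mod 59. 1⁻¹ ≡ 1 (mod 59), so λ ≡ 10.
  x = λ² - 22 - 23 = 100 - 45 ≡ 55; y = λ·(22 - 55) - 23 ≡ 1. → (55, 1)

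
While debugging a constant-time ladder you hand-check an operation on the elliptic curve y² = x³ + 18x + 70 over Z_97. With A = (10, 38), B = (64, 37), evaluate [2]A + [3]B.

First 2A:
Repeated addition: build up to 2A.
2A: tangent at (10, 38): λ = (3·10² + 18)/(2·38) ≡ 27/76. 76⁻¹ ≡ 60 (mod 97), so λ ≡ 27·60 ≡ 68.
  x = λ² - 10 - 10 = 4624 - 20 ≡ 45; y = λ·(10 - 45) - 38 ≡ 7. → (45, 7)
2A = (45, 7).
Next 3B:
Repeated addition: build up to 3B.
2B: tangent at (64, 37): λ = (3·64² + 18)/(2·37) ≡ 84/74. 74⁻¹ ≡ 59 (mod 97) since 74·59 = 4366 ≡ 1, so λ ≡ 84·59 ≡ 9.
  x = λ² - 64 - 64 = 81 - 128 ≡ 50; y = λ·(64 - 50) - 37 ≡ 89. → (50, 89)
3B: (50, 89) + (64, 37). λ = (37 - 89)/(64 - 50) ≡ 45/14 mod 97. 14⁻¹ ≡ 7 (mod 97), so λ ≡ 24.
  x = λ² - 50 - 64 = 576 - 114 ≡ 74; y = λ·(50 - 74) - 89 ≡ 14. → (74, 14)
3B = (74, 14).
Finally 2A + 3B:
(45, 7) + (74, 14). λ = (14 - 7)/(74 - 45) ≡ 7/29 mod 97. 29⁻¹ ≡ 87 (mod 97), so λ ≡ 27.
  x = λ² - 45 - 74 = 729 - 119 ≡ 28; y = λ·(45 - 28) - 7 ≡ 64. → (28, 64)

(28, 64)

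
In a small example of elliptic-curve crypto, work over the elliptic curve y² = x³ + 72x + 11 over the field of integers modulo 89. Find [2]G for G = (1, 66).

(6, 6)

tangent at (1, 66): λ = (3·1² + 72)/(2·66) ≡ 75/43. 43⁻¹ ≡ 29 (mod 89) since 43·29 = 1247 ≡ 1, so λ ≡ 75·29 ≡ 39.
  x = λ² - 1 - 1 = 1521 - 2 ≡ 6; y = λ·(1 - 6) - 66 ≡ 6. → (6, 6)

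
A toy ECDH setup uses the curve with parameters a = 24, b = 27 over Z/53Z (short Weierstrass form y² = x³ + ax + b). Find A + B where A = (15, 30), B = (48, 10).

(15, 30) + (48, 10). λ = (10 - 30)/(48 - 15) ≡ 33/33 mod 53. 33⁻¹ ≡ 45 (mod 53), so λ ≡ 1.
  x = λ² - 15 - 48 = 1 - 63 ≡ 44; y = λ·(15 - 44) - 30 ≡ 47. → (44, 47)

(44, 47)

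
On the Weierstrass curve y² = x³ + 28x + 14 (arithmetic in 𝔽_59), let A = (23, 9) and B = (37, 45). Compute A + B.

(23, 9) + (37, 45). λ = (45 - 9)/(37 - 23) ≡ 36/14 mod 59. 14⁻¹ ≡ 38 (mod 59), so λ ≡ 11.
  x = λ² - 23 - 37 = 121 - 60 ≡ 2; y = λ·(23 - 2) - 9 ≡ 45. → (2, 45)

(2, 45)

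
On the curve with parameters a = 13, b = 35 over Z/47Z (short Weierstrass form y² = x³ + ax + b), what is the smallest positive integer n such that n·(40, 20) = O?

2P: tangent at (40, 20): λ = (3·40² + 13)/(2·20) ≡ 19/40. 40⁻¹ ≡ 20 (mod 47), so λ ≡ 19·20 ≡ 4.
  x = λ² - 40 - 40 = 16 - 80 ≡ 30; y = λ·(40 - 30) - 20 ≡ 20. → (30, 20)
3P: (30, 20) + (40, 20). λ = (20 - 20)/(40 - 30) ≡ 0/10 mod 47. 10⁻¹ ≡ 33 (mod 47), so λ ≡ 0.
  x = λ² - 30 - 40 = 0 - 70 ≡ 24; y = λ·(30 - 24) - 20 ≡ 27. → (24, 27)
4P: (24, 27) + (40, 20). λ = (20 - 27)/(40 - 24) ≡ 40/16 mod 47. 16⁻¹ ≡ 3 (mod 47), so λ ≡ 26.
  x = λ² - 24 - 40 = 676 - 64 ≡ 1; y = λ·(24 - 1) - 27 ≡ 7. → (1, 7)
5P: (1, 7) + (40, 20). λ = (20 - 7)/(40 - 1) ≡ 13/39 mod 47. 39⁻¹ ≡ 41 (mod 47) since 39·41 = 1599 ≡ 1, so λ ≡ 16.
  x = λ² - 1 - 40 = 256 - 41 ≡ 27; y = λ·(1 - 27) - 7 ≡ 0. → (27, 0)
6P: (27, 0) + (40, 20). λ = (20 - 0)/(40 - 27) ≡ 20/13 mod 47. 13⁻¹ ≡ 29 (mod 47) since 13·29 = 377 ≡ 1, so λ ≡ 16.
  x = λ² - 27 - 40 = 256 - 67 ≡ 1; y = λ·(27 - 1) - 0 ≡ 40. → (1, 40)
7P: (1, 40) + (40, 20). λ = (20 - 40)/(40 - 1) ≡ 27/39 mod 47. 39⁻¹ ≡ 41 (mod 47), so λ ≡ 26.
  x = λ² - 1 - 40 = 676 - 41 ≡ 24; y = λ·(1 - 24) - 40 ≡ 20. → (24, 20)
8P: (24, 20) + (40, 20). λ = (20 - 20)/(40 - 24) ≡ 0/16 mod 47. 16⁻¹ ≡ 3 (mod 47), so λ ≡ 0.
  x = λ² - 24 - 40 = 0 - 64 ≡ 30; y = λ·(24 - 30) - 20 ≡ 27. → (30, 27)
9P: (30, 27) + (40, 20). λ = (20 - 27)/(40 - 30) ≡ 40/10 mod 47. 10⁻¹ ≡ 33 (mod 47) since 10·33 = 330 ≡ 1, so λ ≡ 4.
  x = λ² - 30 - 40 = 16 - 70 ≡ 40; y = λ·(30 - 40) - 27 ≡ 27. → (40, 27)
10P: (40, 27) + (40, 20): same x and y₁ ≡ -y₂, so the sum is O.
10P = O, so the order is 10.

10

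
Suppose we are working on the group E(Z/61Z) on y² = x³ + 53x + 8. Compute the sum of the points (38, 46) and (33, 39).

(38, 46) + (33, 39). λ = (39 - 46)/(33 - 38) ≡ 54/56 mod 61. 56⁻¹ ≡ 12 (mod 61), so λ ≡ 38.
  x = λ² - 38 - 33 = 1444 - 71 ≡ 31; y = λ·(38 - 31) - 46 ≡ 37. → (31, 37)

(31, 37)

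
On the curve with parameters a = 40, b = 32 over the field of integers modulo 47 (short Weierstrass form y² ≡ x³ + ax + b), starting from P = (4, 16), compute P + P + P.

Repeated addition: build up to 3P.
2P: tangent at (4, 16): λ = (3·4² + 40)/(2·16) ≡ 41/32. 32⁻¹ ≡ 25 (mod 47), so λ ≡ 41·25 ≡ 38.
  x = λ² - 4 - 4 = 1444 - 8 ≡ 26; y = λ·(4 - 26) - 16 ≡ 41. → (26, 41)
3P: (26, 41) + (4, 16). λ = (16 - 41)/(4 - 26) ≡ 22/25 mod 47. 25⁻¹ ≡ 32 (mod 47), so λ ≡ 46.
  x = λ² - 26 - 4 = 2116 - 30 ≡ 18; y = λ·(26 - 18) - 41 ≡ 45. → (18, 45)

(18, 45)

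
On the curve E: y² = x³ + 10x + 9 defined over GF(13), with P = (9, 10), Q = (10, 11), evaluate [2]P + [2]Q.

First 2P:
Repeated addition: build up to 2P.
2P: tangent at (9, 10): λ = (3·9² + 10)/(2·10) ≡ 6/7. 7⁻¹ ≡ 2 (mod 13) since 7·2 = 14 ≡ 1, so λ ≡ 6·2 ≡ 12.
  x = λ² - 9 - 9 = 144 - 18 ≡ 9; y = λ·(9 - 9) - 10 ≡ 3. → (9, 3)
2P = (9, 3).
Next 2Q:
Repeated addition: build up to 2Q.
2Q: tangent at (10, 11): λ = (3·10² + 10)/(2·11) ≡ 11/9. 9⁻¹ ≡ 3 (mod 13) since 9·3 = 27 ≡ 1, so λ ≡ 11·3 ≡ 7.
  x = λ² - 10 - 10 = 49 - 20 ≡ 3; y = λ·(10 - 3) - 11 ≡ 12. → (3, 12)
2Q = (3, 12).
Finally 2P + 2Q:
(9, 3) + (3, 12). λ = (12 - 3)/(3 - 9) ≡ 9/7 mod 13. 7⁻¹ ≡ 2 (mod 13), so λ ≡ 5.
  x = λ² - 9 - 3 = 25 - 12 ≡ 0; y = λ·(9 - 0) - 3 ≡ 3. → (0, 3)

(0, 3)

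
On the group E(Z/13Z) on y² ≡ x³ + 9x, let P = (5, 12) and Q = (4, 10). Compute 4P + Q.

(9, 11)

First 4P:
Double-and-add on 4 = (100)₂. Start with P = (5, 12) for the leading 1-bit.
double: tangent at (5, 12): λ = (3·5² + 9)/(2·12) ≡ 6/11. 11⁻¹ ≡ 6 (mod 13) since 11·6 = 66 ≡ 1, so λ ≡ 6·6 ≡ 10.
  x = λ² - 5 - 5 = 100 - 10 ≡ 12; y = λ·(5 - 12) - 12 ≡ 9. → (12, 9)
double: tangent at (12, 9): λ = (3·12² + 9)/(2·9) ≡ 12/5. 5⁻¹ ≡ 8 (mod 13), so λ ≡ 12·8 ≡ 5.
  x = λ² - 12 - 12 = 25 - 24 ≡ 1; y = λ·(12 - 1) - 9 ≡ 7. → (1, 7)
4P = (1, 7).
Finally 4P + Q:
(1, 7) + (4, 10). λ = (10 - 7)/(4 - 1) ≡ 3/3 mod 13. 3⁻¹ ≡ 9 (mod 13), so λ ≡ 1.
  x = λ² - 1 - 4 = 1 - 5 ≡ 9; y = λ·(1 - 9) - 7 ≡ 11. → (9, 11)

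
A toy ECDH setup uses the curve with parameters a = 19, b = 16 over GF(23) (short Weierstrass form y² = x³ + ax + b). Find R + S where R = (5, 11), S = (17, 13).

(5, 11) + (17, 13). λ = (13 - 11)/(17 - 5) ≡ 2/12 mod 23. 12⁻¹ ≡ 2 (mod 23) since 12·2 = 24 ≡ 1, so λ ≡ 4.
  x = λ² - 5 - 17 = 16 - 22 ≡ 17; y = λ·(5 - 17) - 11 ≡ 10. → (17, 10)

(17, 10)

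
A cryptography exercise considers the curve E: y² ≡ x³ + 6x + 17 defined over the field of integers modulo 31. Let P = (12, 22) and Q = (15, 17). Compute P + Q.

(24, 29)

(12, 22) + (15, 17). λ = (17 - 22)/(15 - 12) ≡ 26/3 mod 31. 3⁻¹ ≡ 21 (mod 31), so λ ≡ 19.
  x = λ² - 12 - 15 = 361 - 27 ≡ 24; y = λ·(12 - 24) - 22 ≡ 29. → (24, 29)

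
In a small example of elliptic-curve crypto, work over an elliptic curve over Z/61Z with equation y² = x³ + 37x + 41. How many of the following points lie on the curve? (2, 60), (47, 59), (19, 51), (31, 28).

(2, 60): 60² ≡ 1, rhs ≡ 1 → on.
(47, 59): 59² ≡ 4, rhs ≡ 12 → off.
(19, 51): 51² ≡ 39, rhs ≡ 39 → on.
(31, 28): 28² ≡ 52, rhs ≡ 52 → on.

3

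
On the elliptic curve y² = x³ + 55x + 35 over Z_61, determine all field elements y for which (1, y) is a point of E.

x³ + 55x + 35 = 91 ≡ 30 (mod 61).
30 is a non-residue mod 61; no y exists.

none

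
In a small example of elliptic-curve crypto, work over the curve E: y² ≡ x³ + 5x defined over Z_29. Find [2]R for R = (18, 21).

(0, 0)

tangent at (18, 21): λ = (3·18² + 5)/(2·21) ≡ 20/13. 13⁻¹ ≡ 9 (mod 29) since 13·9 = 117 ≡ 1, so λ ≡ 20·9 ≡ 6.
  x = λ² - 18 - 18 = 36 - 36 ≡ 0; y = λ·(18 - 0) - 21 ≡ 0. → (0, 0)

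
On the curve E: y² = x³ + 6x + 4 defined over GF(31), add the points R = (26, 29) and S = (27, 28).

(26, 29) + (27, 28). λ = (28 - 29)/(27 - 26) ≡ 30/1 mod 31. 1⁻¹ ≡ 1 (mod 31), so λ ≡ 30.
  x = λ² - 26 - 27 = 900 - 53 ≡ 10; y = λ·(26 - 10) - 29 ≡ 17. → (10, 17)

(10, 17)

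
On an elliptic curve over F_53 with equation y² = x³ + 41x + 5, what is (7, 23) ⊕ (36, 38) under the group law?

(7, 23) + (36, 38). λ = (38 - 23)/(36 - 7) ≡ 15/29 mod 53. 29⁻¹ ≡ 11 (mod 53) since 29·11 = 319 ≡ 1, so λ ≡ 6.
  x = λ² - 7 - 36 = 36 - 43 ≡ 46; y = λ·(7 - 46) - 23 ≡ 8. → (46, 8)

(46, 8)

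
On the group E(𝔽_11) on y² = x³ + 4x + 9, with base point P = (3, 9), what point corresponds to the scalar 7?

(8, 6)

Double-and-add on 7 = (111)₂. Start with P = (3, 9) for the leading 1-bit.
double: tangent at (3, 9): λ = (3·3² + 4)/(2·9) ≡ 9/7. 7⁻¹ ≡ 8 (mod 11) since 7·8 = 56 ≡ 1, so λ ≡ 9·8 ≡ 6.
  x = λ² - 3 - 3 = 36 - 6 ≡ 8; y = λ·(3 - 8) - 9 ≡ 5. → (8, 5)
add P: (8, 5) + (3, 9). λ = (9 - 5)/(3 - 8) ≡ 4/6 mod 11. 6⁻¹ ≡ 2 (mod 11) since 6·2 = 12 ≡ 1, so λ ≡ 8.
  x = λ² - 8 - 3 = 64 - 11 ≡ 9; y = λ·(8 - 9) - 5 ≡ 9. → (9, 9)
double: tangent at (9, 9): λ = (3·9² + 4)/(2·9) ≡ 5/7. 7⁻¹ ≡ 8 (mod 11), so λ ≡ 5·8 ≡ 7.
  x = λ² - 9 - 9 = 49 - 18 ≡ 9; y = λ·(9 - 9) - 9 ≡ 2. → (9, 2)
add P: (9, 2) + (3, 9). λ = (9 - 2)/(3 - 9) ≡ 7/5 mod 11. 5⁻¹ ≡ 9 (mod 11), so λ ≡ 8.
  x = λ² - 9 - 3 = 64 - 12 ≡ 8; y = λ·(9 - 8) - 2 ≡ 6. → (8, 6)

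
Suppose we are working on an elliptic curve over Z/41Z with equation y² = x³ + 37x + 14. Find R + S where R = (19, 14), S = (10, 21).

(4, 29)

(19, 14) + (10, 21). λ = (21 - 14)/(10 - 19) ≡ 7/32 mod 41. 32⁻¹ ≡ 9 (mod 41), so λ ≡ 22.
  x = λ² - 19 - 10 = 484 - 29 ≡ 4; y = λ·(19 - 4) - 14 ≡ 29. → (4, 29)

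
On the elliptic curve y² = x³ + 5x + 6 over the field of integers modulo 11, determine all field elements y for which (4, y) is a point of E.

none

x³ + 5x + 6 = 90 ≡ 2 (mod 11).
2 is a non-residue mod 11; no y exists.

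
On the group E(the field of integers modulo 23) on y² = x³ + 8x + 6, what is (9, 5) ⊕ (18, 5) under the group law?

(19, 18)

(9, 5) + (18, 5). λ = (5 - 5)/(18 - 9) ≡ 0/9 mod 23. 9⁻¹ ≡ 18 (mod 23) since 9·18 = 162 ≡ 1, so λ ≡ 0.
  x = λ² - 9 - 18 = 0 - 27 ≡ 19; y = λ·(9 - 19) - 5 ≡ 18. → (19, 18)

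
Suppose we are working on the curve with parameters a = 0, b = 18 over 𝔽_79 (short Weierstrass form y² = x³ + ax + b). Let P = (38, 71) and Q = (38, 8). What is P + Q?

O

The two points share x = 38 and their y-coordinates satisfy 71 + 8 ≡ 0 (mod 79), so they are inverses. Their sum is O.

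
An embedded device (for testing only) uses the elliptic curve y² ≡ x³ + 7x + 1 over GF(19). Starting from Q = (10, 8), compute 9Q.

Repeated addition: build up to 9Q.
2Q: tangent at (10, 8): λ = (3·10² + 7)/(2·8) ≡ 3/16. 16⁻¹ ≡ 6 (mod 19), so λ ≡ 3·6 ≡ 18.
  x = λ² - 10 - 10 = 324 - 20 ≡ 0; y = λ·(10 - 0) - 8 ≡ 1. → (0, 1)
3Q: (0, 1) + (10, 8). λ = (8 - 1)/(10 - 0) ≡ 7/10 mod 19. 10⁻¹ ≡ 2 (mod 19) since 10·2 = 20 ≡ 1, so λ ≡ 14.
  x = λ² - 0 - 10 = 196 - 10 ≡ 15; y = λ·(0 - 15) - 1 ≡ 17. → (15, 17)
4Q: (15, 17) + (10, 8). λ = (8 - 17)/(10 - 15) ≡ 10/14 mod 19. 14⁻¹ ≡ 15 (mod 19) since 14·15 = 210 ≡ 1, so λ ≡ 17.
  x = λ² - 15 - 10 = 289 - 25 ≡ 17; y = λ·(15 - 17) - 17 ≡ 6. → (17, 6)
5Q: (17, 6) + (10, 8). λ = (8 - 6)/(10 - 17) ≡ 2/12 mod 19. 12⁻¹ ≡ 8 (mod 19) since 12·8 = 96 ≡ 1, so λ ≡ 16.
  x = λ² - 17 - 10 = 256 - 27 ≡ 1; y = λ·(17 - 1) - 6 ≡ 3. → (1, 3)
6Q: (1, 3) + (10, 8). λ = (8 - 3)/(10 - 1) ≡ 5/9 mod 19. 9⁻¹ ≡ 17 (mod 19), so λ ≡ 9.
  x = λ² - 1 - 10 = 81 - 11 ≡ 13; y = λ·(1 - 13) - 3 ≡ 3. → (13, 3)
7Q: (13, 3) + (10, 8). λ = (8 - 3)/(10 - 13) ≡ 5/16 mod 19. 16⁻¹ ≡ 6 (mod 19), so λ ≡ 11.
  x = λ² - 13 - 10 = 121 - 23 ≡ 3; y = λ·(13 - 3) - 3 ≡ 12. → (3, 12)
8Q: (3, 12) + (10, 8). λ = (8 - 12)/(10 - 3) ≡ 15/7 mod 19. 7⁻¹ ≡ 11 (mod 19), so λ ≡ 13.
  x = λ² - 3 - 10 = 169 - 13 ≡ 4; y = λ·(3 - 4) - 12 ≡ 13. → (4, 13)
9Q: (4, 13) + (10, 8). λ = (8 - 13)/(10 - 4) ≡ 14/6 mod 19. 6⁻¹ ≡ 16 (mod 19), so λ ≡ 15.
  x = λ² - 4 - 10 = 225 - 14 ≡ 2; y = λ·(4 - 2) - 13 ≡ 17. → (2, 17)

(2, 17)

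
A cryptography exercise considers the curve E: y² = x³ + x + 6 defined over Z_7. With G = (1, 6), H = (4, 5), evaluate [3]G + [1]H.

(1, 1)

First 3G:
Repeated addition: build up to 3G.
2G: tangent at (1, 6): λ = (3·1² + 1)/(2·6) ≡ 4/5. 5⁻¹ ≡ 3 (mod 7), so λ ≡ 4·3 ≡ 5.
  x = λ² - 1 - 1 = 25 - 2 ≡ 2; y = λ·(1 - 2) - 6 ≡ 3. → (2, 3)
3G: (2, 3) + (1, 6). λ = (6 - 3)/(1 - 2) ≡ 3/6 mod 7. 6⁻¹ ≡ 6 (mod 7), so λ ≡ 4.
  x = λ² - 2 - 1 = 16 - 3 ≡ 6; y = λ·(2 - 6) - 3 ≡ 2. → (6, 2)
3G = (6, 2).
Finally 3G + H:
(6, 2) + (4, 5). λ = (5 - 2)/(4 - 6) ≡ 3/5 mod 7. 5⁻¹ ≡ 3 (mod 7) since 5·3 = 15 ≡ 1, so λ ≡ 2.
  x = λ² - 6 - 4 = 4 - 10 ≡ 1; y = λ·(6 - 1) - 2 ≡ 1. → (1, 1)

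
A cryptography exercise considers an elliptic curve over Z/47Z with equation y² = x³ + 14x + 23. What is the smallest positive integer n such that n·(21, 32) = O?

3

2P: tangent at (21, 32): λ = (3·21² + 14)/(2·32) ≡ 21/17. 17⁻¹ ≡ 36 (mod 47), so λ ≡ 21·36 ≡ 4.
  x = λ² - 21 - 21 = 16 - 42 ≡ 21; y = λ·(21 - 21) - 32 ≡ 15. → (21, 15)
3P: (21, 15) + (21, 32): same x and y₁ ≡ -y₂, so the sum is O.
3P = O, so the order is 3.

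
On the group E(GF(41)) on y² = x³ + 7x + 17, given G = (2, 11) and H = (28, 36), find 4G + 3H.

First 4G:
Double-and-add on 4 = (100)₂. Start with G = (2, 11) for the leading 1-bit.
double: tangent at (2, 11): λ = (3·2² + 7)/(2·11) ≡ 19/22. 22⁻¹ ≡ 28 (mod 41) since 22·28 = 616 ≡ 1, so λ ≡ 19·28 ≡ 40.
  x = λ² - 2 - 2 = 1600 - 4 ≡ 38; y = λ·(2 - 38) - 11 ≡ 25. → (38, 25)
double: tangent at (38, 25): λ = (3·38² + 7)/(2·25) ≡ 34/9. 9⁻¹ ≡ 32 (mod 41) since 9·32 = 288 ≡ 1, so λ ≡ 34·32 ≡ 22.
  x = λ² - 38 - 38 = 484 - 76 ≡ 39; y = λ·(38 - 39) - 25 ≡ 35. → (39, 35)
4G = (39, 35).
Next 3H:
Repeated addition: build up to 3H.
2H: tangent at (28, 36): λ = (3·28² + 7)/(2·36) ≡ 22/31. 31⁻¹ ≡ 4 (mod 41), so λ ≡ 22·4 ≡ 6.
  x = λ² - 28 - 28 = 36 - 56 ≡ 21; y = λ·(28 - 21) - 36 ≡ 6. → (21, 6)
3H: (21, 6) + (28, 36). λ = (36 - 6)/(28 - 21) ≡ 30/7 mod 41. 7⁻¹ ≡ 6 (mod 41), so λ ≡ 16.
  x = λ² - 21 - 28 = 256 - 49 ≡ 2; y = λ·(21 - 2) - 6 ≡ 11. → (2, 11)
3H = (2, 11).
Finally 4G + 3H:
(39, 35) + (2, 11). λ = (11 - 35)/(2 - 39) ≡ 17/4 mod 41. 4⁻¹ ≡ 31 (mod 41), so λ ≡ 35.
  x = λ² - 39 - 2 = 1225 - 41 ≡ 36; y = λ·(39 - 36) - 35 ≡ 29. → (36, 29)

(36, 29)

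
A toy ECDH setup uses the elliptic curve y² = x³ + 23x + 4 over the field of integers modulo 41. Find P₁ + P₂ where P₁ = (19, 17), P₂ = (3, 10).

(19, 17) + (3, 10). λ = (10 - 17)/(3 - 19) ≡ 34/25 mod 41. 25⁻¹ ≡ 23 (mod 41) since 25·23 = 575 ≡ 1, so λ ≡ 3.
  x = λ² - 19 - 3 = 9 - 22 ≡ 28; y = λ·(19 - 28) - 17 ≡ 38. → (28, 38)

(28, 38)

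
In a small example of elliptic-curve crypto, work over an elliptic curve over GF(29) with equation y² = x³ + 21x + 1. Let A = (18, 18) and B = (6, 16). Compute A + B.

(1, 9)

(18, 18) + (6, 16). λ = (16 - 18)/(6 - 18) ≡ 27/17 mod 29. 17⁻¹ ≡ 12 (mod 29), so λ ≡ 5.
  x = λ² - 18 - 6 = 25 - 24 ≡ 1; y = λ·(18 - 1) - 18 ≡ 9. → (1, 9)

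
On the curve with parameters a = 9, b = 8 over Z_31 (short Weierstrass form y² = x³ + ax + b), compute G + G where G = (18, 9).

(28, 4)

tangent at (18, 9): λ = (3·18² + 9)/(2·9) ≡ 20/18. 18⁻¹ ≡ 19 (mod 31) since 18·19 = 342 ≡ 1, so λ ≡ 20·19 ≡ 8.
  x = λ² - 18 - 18 = 64 - 36 ≡ 28; y = λ·(18 - 28) - 9 ≡ 4. → (28, 4)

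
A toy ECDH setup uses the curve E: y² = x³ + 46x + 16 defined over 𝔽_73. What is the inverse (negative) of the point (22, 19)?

(22, 54)

-(22, 19) = (22, -19 mod 73) = (22, 54).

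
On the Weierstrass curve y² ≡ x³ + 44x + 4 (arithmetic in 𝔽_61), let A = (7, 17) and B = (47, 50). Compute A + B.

(7, 17) + (47, 50). λ = (50 - 17)/(47 - 7) ≡ 33/40 mod 61. 40⁻¹ ≡ 29 (mod 61) since 40·29 = 1160 ≡ 1, so λ ≡ 42.
  x = λ² - 7 - 47 = 1764 - 54 ≡ 2; y = λ·(7 - 2) - 17 ≡ 10. → (2, 10)

(2, 10)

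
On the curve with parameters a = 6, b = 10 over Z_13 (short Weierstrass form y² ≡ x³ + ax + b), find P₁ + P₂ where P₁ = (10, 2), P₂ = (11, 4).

(9, 0)

(10, 2) + (11, 4). λ = (4 - 2)/(11 - 10) ≡ 2/1 mod 13. 1⁻¹ ≡ 1 (mod 13), so λ ≡ 2.
  x = λ² - 10 - 11 = 4 - 21 ≡ 9; y = λ·(10 - 9) - 2 ≡ 0. → (9, 0)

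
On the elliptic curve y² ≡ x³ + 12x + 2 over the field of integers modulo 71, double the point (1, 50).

tangent at (1, 50): λ = (3·1² + 12)/(2·50) ≡ 15/29. 29⁻¹ ≡ 49 (mod 71), so λ ≡ 15·49 ≡ 25.
  x = λ² - 1 - 1 = 625 - 2 ≡ 55; y = λ·(1 - 55) - 50 ≡ 20. → (55, 20)

(55, 20)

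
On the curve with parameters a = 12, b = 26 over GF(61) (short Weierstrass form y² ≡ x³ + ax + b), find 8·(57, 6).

(49, 44)

Write Q = (57, 6).
Double-and-add on 8 = (1000)₂. Start with Q = (57, 6) for the leading 1-bit.
double: tangent at (57, 6): λ = (3·57² + 12)/(2·6) ≡ 60/12. 12⁻¹ ≡ 56 (mod 61) since 12·56 = 672 ≡ 1, so λ ≡ 60·56 ≡ 5.
  x = λ² - 57 - 57 = 25 - 114 ≡ 33; y = λ·(57 - 33) - 6 ≡ 53. → (33, 53)
double: tangent at (33, 53): λ = (3·33² + 12)/(2·53) ≡ 46/45. 45⁻¹ ≡ 19 (mod 61), so λ ≡ 46·19 ≡ 20.
  x = λ² - 33 - 33 = 400 - 66 ≡ 29; y = λ·(33 - 29) - 53 ≡ 27. → (29, 27)
double: tangent at (29, 27): λ = (3·29² + 12)/(2·27) ≡ 34/54. 54⁻¹ ≡ 26 (mod 61), so λ ≡ 34·26 ≡ 30.
  x = λ² - 29 - 29 = 900 - 58 ≡ 49; y = λ·(29 - 49) - 27 ≡ 44. → (49, 44)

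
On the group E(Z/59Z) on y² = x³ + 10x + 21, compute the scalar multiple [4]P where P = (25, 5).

(4, 40)

Repeated addition: build up to 4P.
2P: tangent at (25, 5): λ = (3·25² + 10)/(2·5) ≡ 56/10. 10⁻¹ ≡ 6 (mod 59) since 10·6 = 60 ≡ 1, so λ ≡ 56·6 ≡ 41.
  x = λ² - 25 - 25 = 1681 - 50 ≡ 38; y = λ·(25 - 38) - 5 ≡ 52. → (38, 52)
3P: (38, 52) + (25, 5). λ = (5 - 52)/(25 - 38) ≡ 12/46 mod 59. 46⁻¹ ≡ 9 (mod 59), so λ ≡ 49.
  x = λ² - 38 - 25 = 2401 - 63 ≡ 37; y = λ·(38 - 37) - 52 ≡ 56. → (37, 56)
4P: (37, 56) + (25, 5). λ = (5 - 56)/(25 - 37) ≡ 8/47 mod 59. 47⁻¹ ≡ 54 (mod 59) since 47·54 = 2538 ≡ 1, so λ ≡ 19.
  x = λ² - 37 - 25 = 361 - 62 ≡ 4; y = λ·(37 - 4) - 56 ≡ 40. → (4, 40)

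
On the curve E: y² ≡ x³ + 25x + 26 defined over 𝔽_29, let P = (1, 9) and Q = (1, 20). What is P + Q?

O

The two points share x = 1 and their y-coordinates satisfy 9 + 20 ≡ 0 (mod 29), so they are inverses. Their sum is the point at infinity.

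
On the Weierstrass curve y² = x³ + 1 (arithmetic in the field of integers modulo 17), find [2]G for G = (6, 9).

tangent at (6, 9): λ = (3·6² + 0)/(2·9) ≡ 6/1. 1⁻¹ ≡ 1 (mod 17), so λ ≡ 6·1 ≡ 6.
  x = λ² - 6 - 6 = 36 - 12 ≡ 7; y = λ·(6 - 7) - 9 ≡ 2. → (7, 2)

(7, 2)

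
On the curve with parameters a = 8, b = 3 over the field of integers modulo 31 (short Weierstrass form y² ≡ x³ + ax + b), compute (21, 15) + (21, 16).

O

The two points share x = 21 and their y-coordinates satisfy 15 + 16 ≡ 0 (mod 31), so they are inverses. Their sum is O.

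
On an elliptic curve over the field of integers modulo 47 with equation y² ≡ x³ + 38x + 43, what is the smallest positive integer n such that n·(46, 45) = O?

4

2P: tangent at (46, 45): λ = (3·46² + 38)/(2·45) ≡ 41/43. 43⁻¹ ≡ 35 (mod 47), so λ ≡ 41·35 ≡ 25.
  x = λ² - 46 - 46 = 625 - 92 ≡ 16; y = λ·(46 - 16) - 45 ≡ 0. → (16, 0)
3P: (16, 0) + (46, 45). λ = (45 - 0)/(46 - 16) ≡ 45/30 mod 47. 30⁻¹ ≡ 11 (mod 47) since 30·11 = 330 ≡ 1, so λ ≡ 25.
  x = λ² - 16 - 46 = 625 - 62 ≡ 46; y = λ·(16 - 46) - 0 ≡ 2. → (46, 2)
4P: (46, 2) + (46, 45): same x and y₁ ≡ -y₂, so the sum is O.
4P = O, so the order is 4.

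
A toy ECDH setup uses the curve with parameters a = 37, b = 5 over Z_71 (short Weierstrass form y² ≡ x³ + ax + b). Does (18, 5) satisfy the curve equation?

no

y² = 5² ≡ 25; x³ + 37x + 5 = 6503 ≡ 42 (mod 71). 25 ≠ 42.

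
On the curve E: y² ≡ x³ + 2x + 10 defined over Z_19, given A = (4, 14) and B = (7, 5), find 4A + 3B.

First 4A:
Repeated addition: build up to 4A.
2A: tangent at (4, 14): λ = (3·4² + 2)/(2·14) ≡ 12/9. 9⁻¹ ≡ 17 (mod 19) since 9·17 = 153 ≡ 1, so λ ≡ 12·17 ≡ 14.
  x = λ² - 4 - 4 = 196 - 8 ≡ 17; y = λ·(4 - 17) - 14 ≡ 13. → (17, 13)
3A: (17, 13) + (4, 14). λ = (14 - 13)/(4 - 17) ≡ 1/6 mod 19. 6⁻¹ ≡ 16 (mod 19), so λ ≡ 16.
  x = λ² - 17 - 4 = 256 - 21 ≡ 7; y = λ·(17 - 7) - 13 ≡ 14. → (7, 14)
4A: (7, 14) + (4, 14). λ = (14 - 14)/(4 - 7) ≡ 0/16 mod 19. 16⁻¹ ≡ 6 (mod 19), so λ ≡ 0.
  x = λ² - 7 - 4 = 0 - 11 ≡ 8; y = λ·(7 - 8) - 14 ≡ 5. → (8, 5)
4A = (8, 5).
Next 3B:
Repeated addition: build up to 3B.
2B: tangent at (7, 5): λ = (3·7² + 2)/(2·5) ≡ 16/10. 10⁻¹ ≡ 2 (mod 19) since 10·2 = 20 ≡ 1, so λ ≡ 16·2 ≡ 13.
  x = λ² - 7 - 7 = 169 - 14 ≡ 3; y = λ·(7 - 3) - 5 ≡ 9. → (3, 9)
3B: (3, 9) + (7, 5). λ = (5 - 9)/(7 - 3) ≡ 15/4 mod 19. 4⁻¹ ≡ 5 (mod 19), so λ ≡ 18.
  x = λ² - 3 - 7 = 324 - 10 ≡ 10; y = λ·(3 - 10) - 9 ≡ 17. → (10, 17)
3B = (10, 17).
Finally 4A + 3B:
(8, 5) + (10, 17). λ = (17 - 5)/(10 - 8) ≡ 12/2 mod 19. 2⁻¹ ≡ 10 (mod 19) since 2·10 = 20 ≡ 1, so λ ≡ 6.
  x = λ² - 8 - 10 = 36 - 18 ≡ 18; y = λ·(8 - 18) - 5 ≡ 11. → (18, 11)

(18, 11)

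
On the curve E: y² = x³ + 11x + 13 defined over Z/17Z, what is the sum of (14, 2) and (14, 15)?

O

The two points share x = 14 and their y-coordinates satisfy 2 + 15 ≡ 0 (mod 17), so they are inverses. Their sum is ∞.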